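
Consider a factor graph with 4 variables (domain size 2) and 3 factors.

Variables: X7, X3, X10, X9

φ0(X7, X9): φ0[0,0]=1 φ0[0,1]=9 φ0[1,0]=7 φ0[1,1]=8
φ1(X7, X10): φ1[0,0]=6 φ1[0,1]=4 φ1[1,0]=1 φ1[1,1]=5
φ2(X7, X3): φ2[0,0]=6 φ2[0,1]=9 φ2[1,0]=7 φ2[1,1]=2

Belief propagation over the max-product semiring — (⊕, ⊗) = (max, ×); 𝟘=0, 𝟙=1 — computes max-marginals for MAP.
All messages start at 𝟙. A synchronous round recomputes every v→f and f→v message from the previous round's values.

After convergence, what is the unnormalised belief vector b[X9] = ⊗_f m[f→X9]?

b[X9] = [245, 486]

init: all messages = 𝟙 over 2 values
r1 m[φ0→X7] = [9, 8]
r1 m[φ0→X9] = [7, 9]
r1 m[φ1→X7] = [6, 5]
r1 m[φ1→X10] = [6, 5]
r1 m[φ2→X7] = [9, 7]
r1 m[φ2→X3] = [7, 9]
r1 m[X7→φ0] = [1, 1]
r1 m[X7→φ1] = [1, 1]
r1 m[X7→φ2] = [1, 1]
r1 m[X3→φ2] = [1, 1]
r1 m[X10→φ1] = [1, 1]
r1 m[X9→φ0] = [1, 1]
r2 m[φ0→X7] = [9, 8]
r2 m[φ0→X9] = [7, 9]
r2 m[φ1→X7] = [6, 5]
r2 m[φ1→X10] = [6, 5]
r2 m[φ2→X7] = [9, 7]
r2 m[φ2→X3] = [7, 9]
r2 m[X7→φ0] = [54, 35]
r2 m[X7→φ1] = [81, 56]
r2 m[X7→φ2] = [54, 40]
r2 m[X3→φ2] = [1, 1]
r2 m[X10→φ1] = [1, 1]
r2 m[X9→φ0] = [1, 1]
r3 m[φ0→X7] = [9, 8]
r3 m[φ0→X9] = [245, 486]
r3 m[φ1→X7] = [6, 5]
r3 m[φ1→X10] = [486, 324]
r3 m[φ2→X7] = [9, 7]
r3 m[φ2→X3] = [324, 486]
r3 m[X7→φ0] = [54, 35]
r3 m[X7→φ1] = [81, 56]
r3 m[X7→φ2] = [54, 40]
r3 m[X3→φ2] = [1, 1]
r3 m[X10→φ1] = [1, 1]
r3 m[X9→φ0] = [1, 1]
r4 m[φ0→X7] = [9, 8]
r4 m[φ0→X9] = [245, 486]
r4 m[φ1→X7] = [6, 5]
r4 m[φ1→X10] = [486, 324]
r4 m[φ2→X7] = [9, 7]
r4 m[φ2→X3] = [324, 486]
r4 m[X7→φ0] = [54, 35]
r4 m[X7→φ1] = [81, 56]
r4 m[X7→φ2] = [54, 40]
r4 m[X3→φ2] = [1, 1]
r4 m[X10→φ1] = [1, 1]
r4 m[X9→φ0] = [1, 1]
fixed point reached at round 4
b[X9] = ⊗ incoming = [245, 486]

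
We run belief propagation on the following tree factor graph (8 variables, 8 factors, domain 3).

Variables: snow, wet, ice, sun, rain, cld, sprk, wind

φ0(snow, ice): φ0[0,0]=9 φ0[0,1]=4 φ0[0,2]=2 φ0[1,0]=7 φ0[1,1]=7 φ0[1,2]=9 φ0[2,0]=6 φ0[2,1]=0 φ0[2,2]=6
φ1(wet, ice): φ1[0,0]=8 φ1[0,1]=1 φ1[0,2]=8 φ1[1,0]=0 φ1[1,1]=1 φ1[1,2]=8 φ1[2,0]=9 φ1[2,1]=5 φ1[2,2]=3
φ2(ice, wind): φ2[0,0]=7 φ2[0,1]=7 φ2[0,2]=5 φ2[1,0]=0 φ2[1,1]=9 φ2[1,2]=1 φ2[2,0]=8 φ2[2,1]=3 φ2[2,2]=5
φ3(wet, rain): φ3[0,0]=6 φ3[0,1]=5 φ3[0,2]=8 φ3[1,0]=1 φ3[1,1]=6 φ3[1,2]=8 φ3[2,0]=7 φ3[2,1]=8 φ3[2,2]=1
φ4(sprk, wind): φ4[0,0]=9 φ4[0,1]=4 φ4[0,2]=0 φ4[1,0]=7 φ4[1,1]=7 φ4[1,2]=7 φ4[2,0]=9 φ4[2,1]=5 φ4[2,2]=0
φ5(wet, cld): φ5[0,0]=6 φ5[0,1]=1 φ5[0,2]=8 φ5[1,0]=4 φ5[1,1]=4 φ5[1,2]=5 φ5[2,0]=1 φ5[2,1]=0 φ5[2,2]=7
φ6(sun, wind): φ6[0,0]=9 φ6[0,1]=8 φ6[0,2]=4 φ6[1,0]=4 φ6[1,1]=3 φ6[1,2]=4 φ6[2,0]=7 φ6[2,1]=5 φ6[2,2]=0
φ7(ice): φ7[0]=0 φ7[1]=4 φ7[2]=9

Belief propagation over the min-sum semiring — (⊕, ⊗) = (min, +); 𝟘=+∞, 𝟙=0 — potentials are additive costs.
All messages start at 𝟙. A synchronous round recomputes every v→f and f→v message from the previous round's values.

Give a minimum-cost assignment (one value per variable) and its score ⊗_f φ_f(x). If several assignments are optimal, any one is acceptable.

init: all messages = 𝟙 over 3 values
r1 m[φ0→snow] = [2, 7, 0]
r1 m[φ0→ice] = [6, 0, 2]
r1 m[φ1→wet] = [1, 0, 3]
r1 m[φ1→ice] = [0, 1, 3]
r1 m[φ2→ice] = [5, 0, 3]
r1 m[φ2→wind] = [0, 3, 1]
r1 m[φ3→wet] = [5, 1, 1]
r1 m[φ3→rain] = [1, 5, 1]
r1 m[φ4→sprk] = [0, 7, 0]
r1 m[φ4→wind] = [7, 4, 0]
r1 m[φ5→wet] = [1, 4, 0]
r1 m[φ5→cld] = [1, 0, 5]
r1 m[φ6→sun] = [4, 3, 0]
r1 m[φ6→wind] = [4, 3, 0]
r1 m[φ7→ice] = [0, 4, 9]
r1 m[snow→φ0] = [0, 0, 0]
r1 m[wet→φ1] = [0, 0, 0]
r1 m[wet→φ3] = [0, 0, 0]
r1 m[wet→φ5] = [0, 0, 0]
r1 m[ice→φ0] = [0, 0, 0]
r1 m[ice→φ1] = [0, 0, 0]
r1 m[ice→φ2] = [0, 0, 0]
r1 m[ice→φ7] = [0, 0, 0]
r1 m[sun→φ6] = [0, 0, 0]
r1 m[rain→φ3] = [0, 0, 0]
r1 m[cld→φ5] = [0, 0, 0]
r1 m[sprk→φ4] = [0, 0, 0]
r1 m[wind→φ2] = [0, 0, 0]
r1 m[wind→φ4] = [0, 0, 0]
r1 m[wind→φ6] = [0, 0, 0]
r2 m[φ0→snow] = [2, 7, 0]
r2 m[φ0→ice] = [6, 0, 2]
r2 m[φ1→wet] = [1, 0, 3]
r2 m[φ1→ice] = [0, 1, 3]
r2 m[φ2→ice] = [5, 0, 3]
r2 m[φ2→wind] = [0, 3, 1]
r2 m[φ3→wet] = [5, 1, 1]
r2 m[φ3→rain] = [1, 5, 1]
r2 m[φ4→sprk] = [0, 7, 0]
r2 m[φ4→wind] = [7, 4, 0]
r2 m[φ5→wet] = [1, 4, 0]
r2 m[φ5→cld] = [1, 0, 5]
r2 m[φ6→sun] = [4, 3, 0]
r2 m[φ6→wind] = [4, 3, 0]
r2 m[φ7→ice] = [0, 4, 9]
r2 m[snow→φ0] = [0, 0, 0]
r2 m[wet→φ1] = [6, 5, 1]
r2 m[wet→φ3] = [2, 4, 3]
r2 m[wet→φ5] = [6, 1, 4]
r2 m[ice→φ0] = [5, 5, 15]
r2 m[ice→φ1] = [11, 4, 14]
r2 m[ice→φ2] = [6, 5, 14]
r2 m[ice→φ7] = [11, 1, 8]
r2 m[sun→φ6] = [0, 0, 0]
r2 m[rain→φ3] = [0, 0, 0]
r2 m[cld→φ5] = [0, 0, 0]
r2 m[sprk→φ4] = [0, 0, 0]
r2 m[wind→φ2] = [11, 7, 0]
r2 m[wind→φ4] = [4, 6, 1]
r2 m[wind→φ6] = [7, 7, 1]
r3 m[φ0→snow] = [9, 12, 5]
r3 m[φ0→ice] = [6, 0, 2]
r3 m[φ1→wet] = [5, 5, 9]
r3 m[φ1→ice] = [5, 6, 4]
r3 m[φ2→ice] = [5, 1, 5]
r3 m[φ2→wind] = [5, 13, 6]
r3 m[φ3→wet] = [5, 1, 1]
r3 m[φ3→rain] = [5, 7, 4]
r3 m[φ4→sprk] = [1, 8, 1]
r3 m[φ4→wind] = [7, 4, 0]
r3 m[φ5→wet] = [1, 4, 0]
r3 m[φ5→cld] = [5, 4, 6]
r3 m[φ6→sun] = [5, 5, 1]
r3 m[φ6→wind] = [4, 3, 0]
r3 m[φ7→ice] = [0, 4, 9]
r3 m[snow→φ0] = [0, 0, 0]
r3 m[wet→φ1] = [6, 5, 1]
r3 m[wet→φ3] = [2, 4, 3]
r3 m[wet→φ5] = [6, 1, 4]
r3 m[ice→φ0] = [5, 5, 15]
r3 m[ice→φ1] = [11, 4, 14]
r3 m[ice→φ2] = [6, 5, 14]
r3 m[ice→φ7] = [11, 1, 8]
r3 m[sun→φ6] = [0, 0, 0]
r3 m[rain→φ3] = [0, 0, 0]
r3 m[cld→φ5] = [0, 0, 0]
r3 m[sprk→φ4] = [0, 0, 0]
r3 m[wind→φ2] = [11, 7, 0]
r3 m[wind→φ4] = [4, 6, 1]
r3 m[wind→φ6] = [7, 7, 1]
r4 m[φ0→snow] = [9, 12, 5]
r4 m[φ0→ice] = [6, 0, 2]
r4 m[φ1→wet] = [5, 5, 9]
r4 m[φ1→ice] = [5, 6, 4]
r4 m[φ2→ice] = [5, 1, 5]
r4 m[φ2→wind] = [5, 13, 6]
r4 m[φ3→wet] = [5, 1, 1]
r4 m[φ3→rain] = [5, 7, 4]
r4 m[φ4→sprk] = [1, 8, 1]
r4 m[φ4→wind] = [7, 4, 0]
r4 m[φ5→wet] = [1, 4, 0]
r4 m[φ5→cld] = [5, 4, 6]
r4 m[φ6→sun] = [5, 5, 1]
r4 m[φ6→wind] = [4, 3, 0]
r4 m[φ7→ice] = [0, 4, 9]
r4 m[snow→φ0] = [0, 0, 0]
r4 m[wet→φ1] = [6, 5, 1]
r4 m[wet→φ3] = [6, 9, 9]
r4 m[wet→φ5] = [10, 6, 10]
r4 m[ice→φ0] = [10, 11, 18]
r4 m[ice→φ1] = [11, 5, 16]
r4 m[ice→φ2] = [11, 10, 15]
r4 m[ice→φ7] = [16, 7, 11]
r4 m[sun→φ6] = [0, 0, 0]
r4 m[rain→φ3] = [0, 0, 0]
r4 m[cld→φ5] = [0, 0, 0]
r4 m[sprk→φ4] = [0, 0, 0]
r4 m[wind→φ2] = [11, 7, 0]
r4 m[wind→φ4] = [9, 16, 6]
r4 m[wind→φ6] = [12, 17, 6]
r5 m[φ0→snow] = [15, 17, 11]
r5 m[φ0→ice] = [6, 0, 2]
r5 m[φ1→wet] = [6, 6, 10]
r5 m[φ1→ice] = [5, 6, 4]
r5 m[φ2→ice] = [5, 1, 5]
r5 m[φ2→wind] = [10, 18, 11]
r5 m[φ3→wet] = [5, 1, 1]
r5 m[φ3→rain] = [10, 11, 10]
r5 m[φ4→sprk] = [6, 13, 6]
r5 m[φ4→wind] = [7, 4, 0]
r5 m[φ5→wet] = [1, 4, 0]
r5 m[φ5→cld] = [10, 10, 11]
r5 m[φ6→sun] = [10, 10, 6]
r5 m[φ6→wind] = [4, 3, 0]
r5 m[φ7→ice] = [0, 4, 9]
r5 m[snow→φ0] = [0, 0, 0]
r5 m[wet→φ1] = [6, 5, 1]
r5 m[wet→φ3] = [6, 9, 9]
r5 m[wet→φ5] = [10, 6, 10]
r5 m[ice→φ0] = [10, 11, 18]
r5 m[ice→φ1] = [11, 5, 16]
r5 m[ice→φ2] = [11, 10, 15]
r5 m[ice→φ7] = [16, 7, 11]
r5 m[sun→φ6] = [0, 0, 0]
r5 m[rain→φ3] = [0, 0, 0]
r5 m[cld→φ5] = [0, 0, 0]
r5 m[sprk→φ4] = [0, 0, 0]
r5 m[wind→φ2] = [11, 7, 0]
r5 m[wind→φ4] = [9, 16, 6]
r5 m[wind→φ6] = [12, 17, 6]
r6 m[φ0→snow] = [15, 17, 11]
r6 m[φ0→ice] = [6, 0, 2]
r6 m[φ1→wet] = [6, 6, 10]
r6 m[φ1→ice] = [5, 6, 4]
r6 m[φ2→ice] = [5, 1, 5]
r6 m[φ2→wind] = [10, 18, 11]
r6 m[φ3→wet] = [5, 1, 1]
r6 m[φ3→rain] = [10, 11, 10]
r6 m[φ4→sprk] = [6, 13, 6]
r6 m[φ4→wind] = [7, 4, 0]
r6 m[φ5→wet] = [1, 4, 0]
r6 m[φ5→cld] = [10, 10, 11]
r6 m[φ6→sun] = [10, 10, 6]
r6 m[φ6→wind] = [4, 3, 0]
r6 m[φ7→ice] = [0, 4, 9]
r6 m[snow→φ0] = [0, 0, 0]
r6 m[wet→φ1] = [6, 5, 1]
r6 m[wet→φ3] = [7, 10, 10]
r6 m[wet→φ5] = [11, 7, 11]
r6 m[ice→φ0] = [10, 11, 18]
r6 m[ice→φ1] = [11, 5, 16]
r6 m[ice→φ2] = [11, 10, 15]
r6 m[ice→φ7] = [16, 7, 11]
r6 m[sun→φ6] = [0, 0, 0]
r6 m[rain→φ3] = [0, 0, 0]
r6 m[cld→φ5] = [0, 0, 0]
r6 m[sprk→φ4] = [0, 0, 0]
r6 m[wind→φ2] = [11, 7, 0]
r6 m[wind→φ4] = [14, 21, 11]
r6 m[wind→φ6] = [17, 22, 11]
r7 m[φ0→snow] = [15, 17, 11]
r7 m[φ0→ice] = [6, 0, 2]
r7 m[φ1→wet] = [6, 6, 10]
r7 m[φ1→ice] = [5, 6, 4]
r7 m[φ2→ice] = [5, 1, 5]
r7 m[φ2→wind] = [10, 18, 11]
r7 m[φ3→wet] = [5, 1, 1]
r7 m[φ3→rain] = [11, 12, 11]
r7 m[φ4→sprk] = [11, 18, 11]
r7 m[φ4→wind] = [7, 4, 0]
r7 m[φ5→wet] = [1, 4, 0]
r7 m[φ5→cld] = [11, 11, 12]
r7 m[φ6→sun] = [15, 15, 11]
r7 m[φ6→wind] = [4, 3, 0]
r7 m[φ7→ice] = [0, 4, 9]
r7 m[snow→φ0] = [0, 0, 0]
r7 m[wet→φ1] = [6, 5, 1]
r7 m[wet→φ3] = [7, 10, 10]
r7 m[wet→φ5] = [11, 7, 11]
r7 m[ice→φ0] = [10, 11, 18]
r7 m[ice→φ1] = [11, 5, 16]
r7 m[ice→φ2] = [11, 10, 15]
r7 m[ice→φ7] = [16, 7, 11]
r7 m[sun→φ6] = [0, 0, 0]
r7 m[rain→φ3] = [0, 0, 0]
r7 m[cld→φ5] = [0, 0, 0]
r7 m[sprk→φ4] = [0, 0, 0]
r7 m[wind→φ2] = [11, 7, 0]
r7 m[wind→φ4] = [14, 21, 11]
r7 m[wind→φ6] = [17, 22, 11]
r8 m[φ0→snow] = [15, 17, 11]
r8 m[φ0→ice] = [6, 0, 2]
r8 m[φ1→wet] = [6, 6, 10]
r8 m[φ1→ice] = [5, 6, 4]
r8 m[φ2→ice] = [5, 1, 5]
r8 m[φ2→wind] = [10, 18, 11]
r8 m[φ3→wet] = [5, 1, 1]
r8 m[φ3→rain] = [11, 12, 11]
r8 m[φ4→sprk] = [11, 18, 11]
r8 m[φ4→wind] = [7, 4, 0]
r8 m[φ5→wet] = [1, 4, 0]
r8 m[φ5→cld] = [11, 11, 12]
r8 m[φ6→sun] = [15, 15, 11]
r8 m[φ6→wind] = [4, 3, 0]
r8 m[φ7→ice] = [0, 4, 9]
r8 m[snow→φ0] = [0, 0, 0]
r8 m[wet→φ1] = [6, 5, 1]
r8 m[wet→φ3] = [7, 10, 10]
r8 m[wet→φ5] = [11, 7, 11]
r8 m[ice→φ0] = [10, 11, 18]
r8 m[ice→φ1] = [11, 5, 16]
r8 m[ice→φ2] = [11, 10, 15]
r8 m[ice→φ7] = [16, 7, 11]
r8 m[sun→φ6] = [0, 0, 0]
r8 m[rain→φ3] = [0, 0, 0]
r8 m[cld→φ5] = [0, 0, 0]
r8 m[sprk→φ4] = [0, 0, 0]
r8 m[wind→φ2] = [11, 7, 0]
r8 m[wind→φ4] = [14, 21, 11]
r8 m[wind→φ6] = [17, 22, 11]
fixed point reached at round 8
traceback from snow: (snow=2, wet=1, ice=1, sun=2, rain=0, cld=0, sprk=0, wind=2), score=11

assignment: (snow=2, wet=1, ice=1, sun=2, rain=0, cld=0, sprk=0, wind=2); score = 11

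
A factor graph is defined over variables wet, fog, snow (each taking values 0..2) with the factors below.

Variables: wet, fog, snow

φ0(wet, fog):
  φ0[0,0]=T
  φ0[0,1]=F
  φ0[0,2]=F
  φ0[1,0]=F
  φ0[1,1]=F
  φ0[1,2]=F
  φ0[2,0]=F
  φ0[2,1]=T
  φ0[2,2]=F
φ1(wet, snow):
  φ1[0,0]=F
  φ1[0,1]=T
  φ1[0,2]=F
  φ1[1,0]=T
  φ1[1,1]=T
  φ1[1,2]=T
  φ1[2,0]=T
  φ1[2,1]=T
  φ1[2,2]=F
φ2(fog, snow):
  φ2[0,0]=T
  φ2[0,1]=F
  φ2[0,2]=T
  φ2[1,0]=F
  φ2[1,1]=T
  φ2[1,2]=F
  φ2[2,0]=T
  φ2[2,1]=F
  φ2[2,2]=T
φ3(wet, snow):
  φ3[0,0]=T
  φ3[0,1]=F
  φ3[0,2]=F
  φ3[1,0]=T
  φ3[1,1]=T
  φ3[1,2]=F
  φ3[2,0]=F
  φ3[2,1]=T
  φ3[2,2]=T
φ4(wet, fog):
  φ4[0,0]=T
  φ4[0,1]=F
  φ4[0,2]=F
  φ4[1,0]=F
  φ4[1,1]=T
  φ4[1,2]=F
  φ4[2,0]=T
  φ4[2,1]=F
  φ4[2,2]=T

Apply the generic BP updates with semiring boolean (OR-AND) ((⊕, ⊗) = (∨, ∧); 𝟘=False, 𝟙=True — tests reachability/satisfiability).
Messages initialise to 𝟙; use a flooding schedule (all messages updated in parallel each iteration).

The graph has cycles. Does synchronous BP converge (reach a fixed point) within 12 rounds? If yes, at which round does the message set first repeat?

init: all messages = 𝟙 over 3 values
r1 m[φ0→wet] = [T, F, T]
r1 m[φ0→fog] = [T, T, F]
r1 m[φ1→wet] = [T, T, T]
r1 m[φ1→snow] = [T, T, T]
r1 m[φ2→fog] = [T, T, T]
r1 m[φ2→snow] = [T, T, T]
r1 m[φ3→wet] = [T, T, T]
r1 m[φ3→snow] = [T, T, T]
r1 m[φ4→wet] = [T, T, T]
r1 m[φ4→fog] = [T, T, T]
r1 m[wet→φ0] = [T, T, T]
r1 m[wet→φ1] = [T, T, T]
r1 m[wet→φ3] = [T, T, T]
r1 m[wet→φ4] = [T, T, T]
r1 m[fog→φ0] = [T, T, T]
r1 m[fog→φ2] = [T, T, T]
r1 m[fog→φ4] = [T, T, T]
r1 m[snow→φ1] = [T, T, T]
r1 m[snow→φ2] = [T, T, T]
r1 m[snow→φ3] = [T, T, T]
r2 m[φ0→wet] = [T, F, T]
r2 m[φ0→fog] = [T, T, F]
r2 m[φ1→wet] = [T, T, T]
r2 m[φ1→snow] = [T, T, T]
r2 m[φ2→fog] = [T, T, T]
r2 m[φ2→snow] = [T, T, T]
r2 m[φ3→wet] = [T, T, T]
r2 m[φ3→snow] = [T, T, T]
r2 m[φ4→wet] = [T, T, T]
r2 m[φ4→fog] = [T, T, T]
r2 m[wet→φ0] = [T, T, T]
r2 m[wet→φ1] = [T, F, T]
r2 m[wet→φ3] = [T, F, T]
r2 m[wet→φ4] = [T, F, T]
r2 m[fog→φ0] = [T, T, T]
r2 m[fog→φ2] = [T, T, F]
r2 m[fog→φ4] = [T, T, F]
r2 m[snow→φ1] = [T, T, T]
r2 m[snow→φ2] = [T, T, T]
r2 m[snow→φ3] = [T, T, T]
r3 m[φ0→wet] = [T, F, T]
r3 m[φ0→fog] = [T, T, F]
r3 m[φ1→wet] = [T, T, T]
r3 m[φ1→snow] = [T, T, F]
r3 m[φ2→fog] = [T, T, T]
r3 m[φ2→snow] = [T, T, T]
r3 m[φ3→wet] = [T, T, T]
r3 m[φ3→snow] = [T, T, T]
r3 m[φ4→wet] = [T, T, T]
r3 m[φ4→fog] = [T, F, T]
r3 m[wet→φ0] = [T, T, T]
r3 m[wet→φ1] = [T, F, T]
r3 m[wet→φ3] = [T, F, T]
r3 m[wet→φ4] = [T, F, T]
r3 m[fog→φ0] = [T, T, T]
r3 m[fog→φ2] = [T, T, F]
r3 m[fog→φ4] = [T, T, F]
r3 m[snow→φ1] = [T, T, T]
r3 m[snow→φ2] = [T, T, T]
r3 m[snow→φ3] = [T, T, T]
r4 m[φ0→wet] = [T, F, T]
r4 m[φ0→fog] = [T, T, F]
r4 m[φ1→wet] = [T, T, T]
r4 m[φ1→snow] = [T, T, F]
r4 m[φ2→fog] = [T, T, T]
r4 m[φ2→snow] = [T, T, T]
r4 m[φ3→wet] = [T, T, T]
r4 m[φ3→snow] = [T, T, T]
r4 m[φ4→wet] = [T, T, T]
r4 m[φ4→fog] = [T, F, T]
r4 m[wet→φ0] = [T, T, T]
r4 m[wet→φ1] = [T, F, T]
r4 m[wet→φ3] = [T, F, T]
r4 m[wet→φ4] = [T, F, T]
r4 m[fog→φ0] = [T, F, T]
r4 m[fog→φ2] = [T, F, F]
r4 m[fog→φ4] = [T, T, F]
r4 m[snow→φ1] = [T, T, T]
r4 m[snow→φ2] = [T, T, F]
r4 m[snow→φ3] = [T, T, F]
r5 m[φ0→wet] = [T, F, F]
r5 m[φ0→fog] = [T, T, F]
r5 m[φ1→wet] = [T, T, T]
r5 m[φ1→snow] = [T, T, F]
r5 m[φ2→fog] = [T, T, T]
r5 m[φ2→snow] = [T, F, T]
r5 m[φ3→wet] = [T, T, T]
r5 m[φ3→snow] = [T, T, T]
r5 m[φ4→wet] = [T, T, T]
r5 m[φ4→fog] = [T, F, T]
r5 m[wet→φ0] = [T, T, T]
r5 m[wet→φ1] = [T, F, T]
r5 m[wet→φ3] = [T, F, T]
r5 m[wet→φ4] = [T, F, T]
r5 m[fog→φ0] = [T, F, T]
r5 m[fog→φ2] = [T, F, F]
r5 m[fog→φ4] = [T, T, F]
r5 m[snow→φ1] = [T, T, T]
r5 m[snow→φ2] = [T, T, F]
r5 m[snow→φ3] = [T, T, F]
r6 m[φ0→wet] = [T, F, F]
r6 m[φ0→fog] = [T, T, F]
r6 m[φ1→wet] = [T, T, T]
r6 m[φ1→snow] = [T, T, F]
r6 m[φ2→fog] = [T, T, T]
r6 m[φ2→snow] = [T, F, T]
r6 m[φ3→wet] = [T, T, T]
r6 m[φ3→snow] = [T, T, T]
r6 m[φ4→wet] = [T, T, T]
r6 m[φ4→fog] = [T, F, T]
r6 m[wet→φ0] = [T, T, T]
r6 m[wet→φ1] = [T, F, F]
r6 m[wet→φ3] = [T, F, F]
r6 m[wet→φ4] = [T, F, F]
r6 m[fog→φ0] = [T, F, T]
r6 m[fog→φ2] = [T, F, F]
r6 m[fog→φ4] = [T, T, F]
r6 m[snow→φ1] = [T, F, T]
r6 m[snow→φ2] = [T, T, F]
r6 m[snow→φ3] = [T, F, F]
r7 m[φ0→wet] = [T, F, F]
r7 m[φ0→fog] = [T, T, F]
r7 m[φ1→wet] = [F, T, T]
r7 m[φ1→snow] = [F, T, F]
r7 m[φ2→fog] = [T, T, T]
r7 m[φ2→snow] = [T, F, T]
r7 m[φ3→wet] = [T, T, F]
r7 m[φ3→snow] = [T, F, F]
r7 m[φ4→wet] = [T, T, T]
r7 m[φ4→fog] = [T, F, F]
r7 m[wet→φ0] = [T, T, T]
r7 m[wet→φ1] = [T, F, F]
r7 m[wet→φ3] = [T, F, F]
r7 m[wet→φ4] = [T, F, F]
r7 m[fog→φ0] = [T, F, T]
r7 m[fog→φ2] = [T, F, F]
r7 m[fog→φ4] = [T, T, F]
r7 m[snow→φ1] = [T, F, T]
r7 m[snow→φ2] = [T, T, F]
r7 m[snow→φ3] = [T, F, F]
r8 m[φ0→wet] = [T, F, F]
r8 m[φ0→fog] = [T, T, F]
r8 m[φ1→wet] = [F, T, T]
r8 m[φ1→snow] = [F, T, F]
r8 m[φ2→fog] = [T, T, T]
r8 m[φ2→snow] = [T, F, T]
r8 m[φ3→wet] = [T, T, F]
r8 m[φ3→snow] = [T, F, F]
r8 m[φ4→wet] = [T, T, T]
r8 m[φ4→fog] = [T, F, F]
r8 m[wet→φ0] = [F, T, F]
r8 m[wet→φ1] = [T, F, F]
r8 m[wet→φ3] = [F, F, F]
r8 m[wet→φ4] = [F, F, F]
r8 m[fog→φ0] = [T, F, F]
r8 m[fog→φ2] = [T, F, F]
r8 m[fog→φ4] = [T, T, F]
r8 m[snow→φ1] = [T, F, F]
r8 m[snow→φ2] = [F, F, F]
r8 m[snow→φ3] = [F, F, F]
r9 m[φ0→wet] = [T, F, F]
r9 m[φ0→fog] = [F, F, F]
r9 m[φ1→wet] = [F, T, T]
r9 m[φ1→snow] = [F, T, F]
r9 m[φ2→fog] = [F, F, F]
r9 m[φ2→snow] = [T, F, T]
r9 m[φ3→wet] = [F, F, F]
r9 m[φ3→snow] = [F, F, F]
r9 m[φ4→wet] = [T, T, T]
r9 m[φ4→fog] = [F, F, F]
r9 m[wet→φ0] = [F, T, F]
r9 m[wet→φ1] = [T, F, F]
r9 m[wet→φ3] = [F, F, F]
r9 m[wet→φ4] = [F, F, F]
r9 m[fog→φ0] = [T, F, F]
r9 m[fog→φ2] = [T, F, F]
r9 m[fog→φ4] = [T, T, F]
r9 m[snow→φ1] = [T, F, F]
r9 m[snow→φ2] = [F, F, F]
r9 m[snow→φ3] = [F, F, F]
r10 m[φ0→wet] = [T, F, F]
r10 m[φ0→fog] = [F, F, F]
r10 m[φ1→wet] = [F, T, T]
r10 m[φ1→snow] = [F, T, F]
r10 m[φ2→fog] = [F, F, F]
r10 m[φ2→snow] = [T, F, T]
r10 m[φ3→wet] = [F, F, F]
r10 m[φ3→snow] = [F, F, F]
r10 m[φ4→wet] = [T, T, T]
r10 m[φ4→fog] = [F, F, F]
r10 m[wet→φ0] = [F, F, F]
r10 m[wet→φ1] = [F, F, F]
r10 m[wet→φ3] = [F, F, F]
r10 m[wet→φ4] = [F, F, F]
r10 m[fog→φ0] = [F, F, F]
r10 m[fog→φ2] = [F, F, F]
r10 m[fog→φ4] = [F, F, F]
r10 m[snow→φ1] = [F, F, F]
r10 m[snow→φ2] = [F, F, F]
r10 m[snow→φ3] = [F, F, F]
r11 m[φ0→wet] = [F, F, F]
r11 m[φ0→fog] = [F, F, F]
r11 m[φ1→wet] = [F, F, F]
r11 m[φ1→snow] = [F, F, F]
r11 m[φ2→fog] = [F, F, F]
r11 m[φ2→snow] = [F, F, F]
r11 m[φ3→wet] = [F, F, F]
r11 m[φ3→snow] = [F, F, F]
r11 m[φ4→wet] = [F, F, F]
r11 m[φ4→fog] = [F, F, F]
r11 m[wet→φ0] = [F, F, F]
r11 m[wet→φ1] = [F, F, F]
r11 m[wet→φ3] = [F, F, F]
r11 m[wet→φ4] = [F, F, F]
r11 m[fog→φ0] = [F, F, F]
r11 m[fog→φ2] = [F, F, F]
r11 m[fog→φ4] = [F, F, F]
r11 m[snow→φ1] = [F, F, F]
r11 m[snow→φ2] = [F, F, F]
r11 m[snow→φ3] = [F, F, F]
r12 m[φ0→wet] = [F, F, F]
r12 m[φ0→fog] = [F, F, F]
r12 m[φ1→wet] = [F, F, F]
r12 m[φ1→snow] = [F, F, F]
r12 m[φ2→fog] = [F, F, F]
r12 m[φ2→snow] = [F, F, F]
r12 m[φ3→wet] = [F, F, F]
r12 m[φ3→snow] = [F, F, F]
r12 m[φ4→wet] = [F, F, F]
r12 m[φ4→fog] = [F, F, F]
r12 m[wet→φ0] = [F, F, F]
r12 m[wet→φ1] = [F, F, F]
r12 m[wet→φ3] = [F, F, F]
r12 m[wet→φ4] = [F, F, F]
r12 m[fog→φ0] = [F, F, F]
r12 m[fog→φ2] = [F, F, F]
r12 m[fog→φ4] = [F, F, F]
r12 m[snow→φ1] = [F, F, F]
r12 m[snow→φ2] = [F, F, F]
r12 m[snow→φ3] = [F, F, F]
fixed point reached at round 12
messages reach a fixed point at round 12

CONVERGED at round 12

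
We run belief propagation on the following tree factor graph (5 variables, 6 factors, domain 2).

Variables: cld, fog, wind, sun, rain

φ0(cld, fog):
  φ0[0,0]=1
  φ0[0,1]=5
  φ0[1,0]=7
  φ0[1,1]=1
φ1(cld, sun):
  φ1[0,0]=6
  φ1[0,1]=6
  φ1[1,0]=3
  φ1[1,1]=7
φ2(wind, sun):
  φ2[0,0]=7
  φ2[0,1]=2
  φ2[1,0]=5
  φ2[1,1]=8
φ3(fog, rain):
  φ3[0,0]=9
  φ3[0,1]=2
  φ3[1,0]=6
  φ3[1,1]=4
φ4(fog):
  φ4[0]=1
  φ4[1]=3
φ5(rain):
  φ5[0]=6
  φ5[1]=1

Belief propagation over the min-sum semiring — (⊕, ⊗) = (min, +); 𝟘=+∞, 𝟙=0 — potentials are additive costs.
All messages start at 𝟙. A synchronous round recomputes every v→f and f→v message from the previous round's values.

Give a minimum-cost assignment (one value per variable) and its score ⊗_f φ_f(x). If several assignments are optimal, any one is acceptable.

assignment: (cld=0, fog=0, wind=0, sun=1, rain=1); score = 13

init: all messages = 𝟙 over 2 values
r1 m[φ0→cld] = [1, 1]
r1 m[φ0→fog] = [1, 1]
r1 m[φ1→cld] = [6, 3]
r1 m[φ1→sun] = [3, 6]
r1 m[φ2→wind] = [2, 5]
r1 m[φ2→sun] = [5, 2]
r1 m[φ3→fog] = [2, 4]
r1 m[φ3→rain] = [6, 2]
r1 m[φ4→fog] = [1, 3]
r1 m[φ5→rain] = [6, 1]
r1 m[cld→φ0] = [0, 0]
r1 m[cld→φ1] = [0, 0]
r1 m[fog→φ0] = [0, 0]
r1 m[fog→φ3] = [0, 0]
r1 m[fog→φ4] = [0, 0]
r1 m[wind→φ2] = [0, 0]
r1 m[sun→φ1] = [0, 0]
r1 m[sun→φ2] = [0, 0]
r1 m[rain→φ3] = [0, 0]
r1 m[rain→φ5] = [0, 0]
r2 m[φ0→cld] = [1, 1]
r2 m[φ0→fog] = [1, 1]
r2 m[φ1→cld] = [6, 3]
r2 m[φ1→sun] = [3, 6]
r2 m[φ2→wind] = [2, 5]
r2 m[φ2→sun] = [5, 2]
r2 m[φ3→fog] = [2, 4]
r2 m[φ3→rain] = [6, 2]
r2 m[φ4→fog] = [1, 3]
r2 m[φ5→rain] = [6, 1]
r2 m[cld→φ0] = [6, 3]
r2 m[cld→φ1] = [1, 1]
r2 m[fog→φ0] = [3, 7]
r2 m[fog→φ3] = [2, 4]
r2 m[fog→φ4] = [3, 5]
r2 m[wind→φ2] = [0, 0]
r2 m[sun→φ1] = [5, 2]
r2 m[sun→φ2] = [3, 6]
r2 m[rain→φ3] = [6, 1]
r2 m[rain→φ5] = [6, 2]
r3 m[φ0→cld] = [4, 8]
r3 m[φ0→fog] = [7, 4]
r3 m[φ1→cld] = [8, 8]
r3 m[φ1→sun] = [4, 7]
r3 m[φ2→wind] = [8, 8]
r3 m[φ2→sun] = [5, 2]
r3 m[φ3→fog] = [3, 5]
r3 m[φ3→rain] = [10, 4]
r3 m[φ4→fog] = [1, 3]
r3 m[φ5→rain] = [6, 1]
r3 m[cld→φ0] = [6, 3]
r3 m[cld→φ1] = [1, 1]
r3 m[fog→φ0] = [3, 7]
r3 m[fog→φ3] = [2, 4]
r3 m[fog→φ4] = [3, 5]
r3 m[wind→φ2] = [0, 0]
r3 m[sun→φ1] = [5, 2]
r3 m[sun→φ2] = [3, 6]
r3 m[rain→φ3] = [6, 1]
r3 m[rain→φ5] = [6, 2]
r4 m[φ0→cld] = [4, 8]
r4 m[φ0→fog] = [7, 4]
r4 m[φ1→cld] = [8, 8]
r4 m[φ1→sun] = [4, 7]
r4 m[φ2→wind] = [8, 8]
r4 m[φ2→sun] = [5, 2]
r4 m[φ3→fog] = [3, 5]
r4 m[φ3→rain] = [10, 4]
r4 m[φ4→fog] = [1, 3]
r4 m[φ5→rain] = [6, 1]
r4 m[cld→φ0] = [8, 8]
r4 m[cld→φ1] = [4, 8]
r4 m[fog→φ0] = [4, 8]
r4 m[fog→φ3] = [8, 7]
r4 m[fog→φ4] = [10, 9]
r4 m[wind→φ2] = [0, 0]
r4 m[sun→φ1] = [5, 2]
r4 m[sun→φ2] = [4, 7]
r4 m[rain→φ3] = [6, 1]
r4 m[rain→φ5] = [10, 4]
r5 m[φ0→cld] = [5, 9]
r5 m[φ0→fog] = [9, 9]
r5 m[φ1→cld] = [8, 8]
r5 m[φ1→sun] = [10, 10]
r5 m[φ2→wind] = [9, 9]
r5 m[φ2→sun] = [5, 2]
r5 m[φ3→fog] = [3, 5]
r5 m[φ3→rain] = [13, 10]
r5 m[φ4→fog] = [1, 3]
r5 m[φ5→rain] = [6, 1]
r5 m[cld→φ0] = [8, 8]
r5 m[cld→φ1] = [4, 8]
r5 m[fog→φ0] = [4, 8]
r5 m[fog→φ3] = [8, 7]
r5 m[fog→φ4] = [10, 9]
r5 m[wind→φ2] = [0, 0]
r5 m[sun→φ1] = [5, 2]
r5 m[sun→φ2] = [4, 7]
r5 m[rain→φ3] = [6, 1]
r5 m[rain→φ5] = [10, 4]
r6 m[φ0→cld] = [5, 9]
r6 m[φ0→fog] = [9, 9]
r6 m[φ1→cld] = [8, 8]
r6 m[φ1→sun] = [10, 10]
r6 m[φ2→wind] = [9, 9]
r6 m[φ2→sun] = [5, 2]
r6 m[φ3→fog] = [3, 5]
r6 m[φ3→rain] = [13, 10]
r6 m[φ4→fog] = [1, 3]
r6 m[φ5→rain] = [6, 1]
r6 m[cld→φ0] = [8, 8]
r6 m[cld→φ1] = [5, 9]
r6 m[fog→φ0] = [4, 8]
r6 m[fog→φ3] = [10, 12]
r6 m[fog→φ4] = [12, 14]
r6 m[wind→φ2] = [0, 0]
r6 m[sun→φ1] = [5, 2]
r6 m[sun→φ2] = [10, 10]
r6 m[rain→φ3] = [6, 1]
r6 m[rain→φ5] = [13, 10]
r7 m[φ0→cld] = [5, 9]
r7 m[φ0→fog] = [9, 9]
r7 m[φ1→cld] = [8, 8]
r7 m[φ1→sun] = [11, 11]
r7 m[φ2→wind] = [12, 15]
r7 m[φ2→sun] = [5, 2]
r7 m[φ3→fog] = [3, 5]
r7 m[φ3→rain] = [18, 12]
r7 m[φ4→fog] = [1, 3]
r7 m[φ5→rain] = [6, 1]
r7 m[cld→φ0] = [8, 8]
r7 m[cld→φ1] = [5, 9]
r7 m[fog→φ0] = [4, 8]
r7 m[fog→φ3] = [10, 12]
r7 m[fog→φ4] = [12, 14]
r7 m[wind→φ2] = [0, 0]
r7 m[sun→φ1] = [5, 2]
r7 m[sun→φ2] = [10, 10]
r7 m[rain→φ3] = [6, 1]
r7 m[rain→φ5] = [13, 10]
r8 m[φ0→cld] = [5, 9]
r8 m[φ0→fog] = [9, 9]
r8 m[φ1→cld] = [8, 8]
r8 m[φ1→sun] = [11, 11]
r8 m[φ2→wind] = [12, 15]
r8 m[φ2→sun] = [5, 2]
r8 m[φ3→fog] = [3, 5]
r8 m[φ3→rain] = [18, 12]
r8 m[φ4→fog] = [1, 3]
r8 m[φ5→rain] = [6, 1]
r8 m[cld→φ0] = [8, 8]
r8 m[cld→φ1] = [5, 9]
r8 m[fog→φ0] = [4, 8]
r8 m[fog→φ3] = [10, 12]
r8 m[fog→φ4] = [12, 14]
r8 m[wind→φ2] = [0, 0]
r8 m[sun→φ1] = [5, 2]
r8 m[sun→φ2] = [11, 11]
r8 m[rain→φ3] = [6, 1]
r8 m[rain→φ5] = [18, 12]
r9 m[φ0→cld] = [5, 9]
r9 m[φ0→fog] = [9, 9]
r9 m[φ1→cld] = [8, 8]
r9 m[φ1→sun] = [11, 11]
r9 m[φ2→wind] = [13, 16]
r9 m[φ2→sun] = [5, 2]
r9 m[φ3→fog] = [3, 5]
r9 m[φ3→rain] = [18, 12]
r9 m[φ4→fog] = [1, 3]
r9 m[φ5→rain] = [6, 1]
r9 m[cld→φ0] = [8, 8]
r9 m[cld→φ1] = [5, 9]
r9 m[fog→φ0] = [4, 8]
r9 m[fog→φ3] = [10, 12]
r9 m[fog→φ4] = [12, 14]
r9 m[wind→φ2] = [0, 0]
r9 m[sun→φ1] = [5, 2]
r9 m[sun→φ2] = [11, 11]
r9 m[rain→φ3] = [6, 1]
r9 m[rain→φ5] = [18, 12]
r10 m[φ0→cld] = [5, 9]
r10 m[φ0→fog] = [9, 9]
r10 m[φ1→cld] = [8, 8]
r10 m[φ1→sun] = [11, 11]
r10 m[φ2→wind] = [13, 16]
r10 m[φ2→sun] = [5, 2]
r10 m[φ3→fog] = [3, 5]
r10 m[φ3→rain] = [18, 12]
r10 m[φ4→fog] = [1, 3]
r10 m[φ5→rain] = [6, 1]
r10 m[cld→φ0] = [8, 8]
r10 m[cld→φ1] = [5, 9]
r10 m[fog→φ0] = [4, 8]
r10 m[fog→φ3] = [10, 12]
r10 m[fog→φ4] = [12, 14]
r10 m[wind→φ2] = [0, 0]
r10 m[sun→φ1] = [5, 2]
r10 m[sun→φ2] = [11, 11]
r10 m[rain→φ3] = [6, 1]
r10 m[rain→φ5] = [18, 12]
fixed point reached at round 10
traceback from cld: (cld=0, fog=0, wind=0, sun=1, rain=1), score=13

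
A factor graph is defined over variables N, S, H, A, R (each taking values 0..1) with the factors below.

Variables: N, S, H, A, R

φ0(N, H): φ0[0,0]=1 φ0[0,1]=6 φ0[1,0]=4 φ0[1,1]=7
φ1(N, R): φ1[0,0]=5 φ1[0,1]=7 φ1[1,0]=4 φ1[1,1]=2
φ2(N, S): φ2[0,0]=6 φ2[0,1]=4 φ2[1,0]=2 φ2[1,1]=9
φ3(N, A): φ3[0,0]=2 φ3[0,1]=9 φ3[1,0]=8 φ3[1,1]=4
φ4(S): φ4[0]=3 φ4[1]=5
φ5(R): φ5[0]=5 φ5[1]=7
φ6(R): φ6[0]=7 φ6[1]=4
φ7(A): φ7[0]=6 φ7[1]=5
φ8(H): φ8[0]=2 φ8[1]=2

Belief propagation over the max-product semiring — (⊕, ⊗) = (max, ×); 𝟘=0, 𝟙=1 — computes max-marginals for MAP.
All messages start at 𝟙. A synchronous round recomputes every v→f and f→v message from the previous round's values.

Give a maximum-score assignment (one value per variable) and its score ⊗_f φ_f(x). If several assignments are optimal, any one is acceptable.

init: all messages = 𝟙 over 2 values
r1 m[φ0→N] = [6, 7]
r1 m[φ0→H] = [4, 7]
r1 m[φ1→N] = [7, 4]
r1 m[φ1→R] = [5, 7]
r1 m[φ2→N] = [6, 9]
r1 m[φ2→S] = [6, 9]
r1 m[φ3→N] = [9, 8]
r1 m[φ3→A] = [8, 9]
r1 m[φ4→S] = [3, 5]
r1 m[φ5→R] = [5, 7]
r1 m[φ6→R] = [7, 4]
r1 m[φ7→A] = [6, 5]
r1 m[φ8→H] = [2, 2]
r1 m[N→φ0] = [1, 1]
r1 m[N→φ1] = [1, 1]
r1 m[N→φ2] = [1, 1]
r1 m[N→φ3] = [1, 1]
r1 m[S→φ2] = [1, 1]
r1 m[S→φ4] = [1, 1]
r1 m[H→φ0] = [1, 1]
r1 m[H→φ8] = [1, 1]
r1 m[A→φ3] = [1, 1]
r1 m[A→φ7] = [1, 1]
r1 m[R→φ1] = [1, 1]
r1 m[R→φ5] = [1, 1]
r1 m[R→φ6] = [1, 1]
r2 m[φ0→N] = [6, 7]
r2 m[φ0→H] = [4, 7]
r2 m[φ1→N] = [7, 4]
r2 m[φ1→R] = [5, 7]
r2 m[φ2→N] = [6, 9]
r2 m[φ2→S] = [6, 9]
r2 m[φ3→N] = [9, 8]
r2 m[φ3→A] = [8, 9]
r2 m[φ4→S] = [3, 5]
r2 m[φ5→R] = [5, 7]
r2 m[φ6→R] = [7, 4]
r2 m[φ7→A] = [6, 5]
r2 m[φ8→H] = [2, 2]
r2 m[N→φ0] = [378, 288]
r2 m[N→φ1] = [324, 504]
r2 m[N→φ2] = [378, 224]
r2 m[N→φ3] = [252, 252]
r2 m[S→φ2] = [3, 5]
r2 m[S→φ4] = [6, 9]
r2 m[H→φ0] = [2, 2]
r2 m[H→φ8] = [4, 7]
r2 m[A→φ3] = [6, 5]
r2 m[A→φ7] = [8, 9]
r2 m[R→φ1] = [35, 28]
r2 m[R→φ5] = [35, 28]
r2 m[R→φ6] = [25, 49]
r3 m[φ0→N] = [12, 14]
r3 m[φ0→H] = [1152, 2268]
r3 m[φ1→N] = [196, 140]
r3 m[φ1→R] = [2016, 2268]
r3 m[φ2→N] = [20, 45]
r3 m[φ2→S] = [2268, 2016]
r3 m[φ3→N] = [45, 48]
r3 m[φ3→A] = [2016, 2268]
r3 m[φ4→S] = [3, 5]
r3 m[φ5→R] = [5, 7]
r3 m[φ6→R] = [7, 4]
r3 m[φ7→A] = [6, 5]
r3 m[φ8→H] = [2, 2]
r3 m[N→φ0] = [378, 288]
r3 m[N→φ1] = [324, 504]
r3 m[N→φ2] = [378, 224]
r3 m[N→φ3] = [252, 252]
r3 m[S→φ2] = [3, 5]
r3 m[S→φ4] = [6, 9]
r3 m[H→φ0] = [2, 2]
r3 m[H→φ8] = [4, 7]
r3 m[A→φ3] = [6, 5]
r3 m[A→φ7] = [8, 9]
r3 m[R→φ1] = [35, 28]
r3 m[R→φ5] = [35, 28]
r3 m[R→φ6] = [25, 49]
r4 m[φ0→N] = [12, 14]
r4 m[φ0→H] = [1152, 2268]
r4 m[φ1→N] = [196, 140]
r4 m[φ1→R] = [2016, 2268]
r4 m[φ2→N] = [20, 45]
r4 m[φ2→S] = [2268, 2016]
r4 m[φ3→N] = [45, 48]
r4 m[φ3→A] = [2016, 2268]
r4 m[φ4→S] = [3, 5]
r4 m[φ5→R] = [5, 7]
r4 m[φ6→R] = [7, 4]
r4 m[φ7→A] = [6, 5]
r4 m[φ8→H] = [2, 2]
r4 m[N→φ0] = [176400, 302400]
r4 m[N→φ1] = [10800, 30240]
r4 m[N→φ2] = [105840, 94080]
r4 m[N→φ3] = [47040, 88200]
r4 m[S→φ2] = [3, 5]
r4 m[S→φ4] = [2268, 2016]
r4 m[H→φ0] = [2, 2]
r4 m[H→φ8] = [1152, 2268]
r4 m[A→φ3] = [6, 5]
r4 m[A→φ7] = [2016, 2268]
r4 m[R→φ1] = [35, 28]
r4 m[R→φ5] = [14112, 9072]
r4 m[R→φ6] = [10080, 15876]
r5 m[φ0→N] = [12, 14]
r5 m[φ0→H] = [1209600, 2116800]
r5 m[φ1→N] = [196, 140]
r5 m[φ1→R] = [120960, 75600]
r5 m[φ2→N] = [20, 45]
r5 m[φ2→S] = [635040, 846720]
r5 m[φ3→N] = [45, 48]
r5 m[φ3→A] = [705600, 423360]
r5 m[φ4→S] = [3, 5]
r5 m[φ5→R] = [5, 7]
r5 m[φ6→R] = [7, 4]
r5 m[φ7→A] = [6, 5]
r5 m[φ8→H] = [2, 2]
r5 m[N→φ0] = [176400, 302400]
r5 m[N→φ1] = [10800, 30240]
r5 m[N→φ2] = [105840, 94080]
r5 m[N→φ3] = [47040, 88200]
r5 m[S→φ2] = [3, 5]
r5 m[S→φ4] = [2268, 2016]
r5 m[H→φ0] = [2, 2]
r5 m[H→φ8] = [1152, 2268]
r5 m[A→φ3] = [6, 5]
r5 m[A→φ7] = [2016, 2268]
r5 m[R→φ1] = [35, 28]
r5 m[R→φ5] = [14112, 9072]
r5 m[R→φ6] = [10080, 15876]
r6 m[φ0→N] = [12, 14]
r6 m[φ0→H] = [1209600, 2116800]
r6 m[φ1→N] = [196, 140]
r6 m[φ1→R] = [120960, 75600]
r6 m[φ2→N] = [20, 45]
r6 m[φ2→S] = [635040, 846720]
r6 m[φ3→N] = [45, 48]
r6 m[φ3→A] = [705600, 423360]
r6 m[φ4→S] = [3, 5]
r6 m[φ5→R] = [5, 7]
r6 m[φ6→R] = [7, 4]
r6 m[φ7→A] = [6, 5]
r6 m[φ8→H] = [2, 2]
r6 m[N→φ0] = [176400, 302400]
r6 m[N→φ1] = [10800, 30240]
r6 m[N→φ2] = [105840, 94080]
r6 m[N→φ3] = [47040, 88200]
r6 m[S→φ2] = [3, 5]
r6 m[S→φ4] = [635040, 846720]
r6 m[H→φ0] = [2, 2]
r6 m[H→φ8] = [1209600, 2116800]
r6 m[A→φ3] = [6, 5]
r6 m[A→φ7] = [705600, 423360]
r6 m[R→φ1] = [35, 28]
r6 m[R→φ5] = [846720, 302400]
r6 m[R→φ6] = [604800, 529200]
r7 m[φ0→N] = [12, 14]
r7 m[φ0→H] = [1209600, 2116800]
r7 m[φ1→N] = [196, 140]
r7 m[φ1→R] = [120960, 75600]
r7 m[φ2→N] = [20, 45]
r7 m[φ2→S] = [635040, 846720]
r7 m[φ3→N] = [45, 48]
r7 m[φ3→A] = [705600, 423360]
r7 m[φ4→S] = [3, 5]
r7 m[φ5→R] = [5, 7]
r7 m[φ6→R] = [7, 4]
r7 m[φ7→A] = [6, 5]
r7 m[φ8→H] = [2, 2]
r7 m[N→φ0] = [176400, 302400]
r7 m[N→φ1] = [10800, 30240]
r7 m[N→φ2] = [105840, 94080]
r7 m[N→φ3] = [47040, 88200]
r7 m[S→φ2] = [3, 5]
r7 m[S→φ4] = [635040, 846720]
r7 m[H→φ0] = [2, 2]
r7 m[H→φ8] = [1209600, 2116800]
r7 m[A→φ3] = [6, 5]
r7 m[A→φ7] = [705600, 423360]
r7 m[R→φ1] = [35, 28]
r7 m[R→φ5] = [846720, 302400]
r7 m[R→φ6] = [604800, 529200]
fixed point reached at round 7
traceback from N: (N=1, S=1, H=1, A=0, R=0), score=4233600

assignment: (N=1, S=1, H=1, A=0, R=0); score = 4233600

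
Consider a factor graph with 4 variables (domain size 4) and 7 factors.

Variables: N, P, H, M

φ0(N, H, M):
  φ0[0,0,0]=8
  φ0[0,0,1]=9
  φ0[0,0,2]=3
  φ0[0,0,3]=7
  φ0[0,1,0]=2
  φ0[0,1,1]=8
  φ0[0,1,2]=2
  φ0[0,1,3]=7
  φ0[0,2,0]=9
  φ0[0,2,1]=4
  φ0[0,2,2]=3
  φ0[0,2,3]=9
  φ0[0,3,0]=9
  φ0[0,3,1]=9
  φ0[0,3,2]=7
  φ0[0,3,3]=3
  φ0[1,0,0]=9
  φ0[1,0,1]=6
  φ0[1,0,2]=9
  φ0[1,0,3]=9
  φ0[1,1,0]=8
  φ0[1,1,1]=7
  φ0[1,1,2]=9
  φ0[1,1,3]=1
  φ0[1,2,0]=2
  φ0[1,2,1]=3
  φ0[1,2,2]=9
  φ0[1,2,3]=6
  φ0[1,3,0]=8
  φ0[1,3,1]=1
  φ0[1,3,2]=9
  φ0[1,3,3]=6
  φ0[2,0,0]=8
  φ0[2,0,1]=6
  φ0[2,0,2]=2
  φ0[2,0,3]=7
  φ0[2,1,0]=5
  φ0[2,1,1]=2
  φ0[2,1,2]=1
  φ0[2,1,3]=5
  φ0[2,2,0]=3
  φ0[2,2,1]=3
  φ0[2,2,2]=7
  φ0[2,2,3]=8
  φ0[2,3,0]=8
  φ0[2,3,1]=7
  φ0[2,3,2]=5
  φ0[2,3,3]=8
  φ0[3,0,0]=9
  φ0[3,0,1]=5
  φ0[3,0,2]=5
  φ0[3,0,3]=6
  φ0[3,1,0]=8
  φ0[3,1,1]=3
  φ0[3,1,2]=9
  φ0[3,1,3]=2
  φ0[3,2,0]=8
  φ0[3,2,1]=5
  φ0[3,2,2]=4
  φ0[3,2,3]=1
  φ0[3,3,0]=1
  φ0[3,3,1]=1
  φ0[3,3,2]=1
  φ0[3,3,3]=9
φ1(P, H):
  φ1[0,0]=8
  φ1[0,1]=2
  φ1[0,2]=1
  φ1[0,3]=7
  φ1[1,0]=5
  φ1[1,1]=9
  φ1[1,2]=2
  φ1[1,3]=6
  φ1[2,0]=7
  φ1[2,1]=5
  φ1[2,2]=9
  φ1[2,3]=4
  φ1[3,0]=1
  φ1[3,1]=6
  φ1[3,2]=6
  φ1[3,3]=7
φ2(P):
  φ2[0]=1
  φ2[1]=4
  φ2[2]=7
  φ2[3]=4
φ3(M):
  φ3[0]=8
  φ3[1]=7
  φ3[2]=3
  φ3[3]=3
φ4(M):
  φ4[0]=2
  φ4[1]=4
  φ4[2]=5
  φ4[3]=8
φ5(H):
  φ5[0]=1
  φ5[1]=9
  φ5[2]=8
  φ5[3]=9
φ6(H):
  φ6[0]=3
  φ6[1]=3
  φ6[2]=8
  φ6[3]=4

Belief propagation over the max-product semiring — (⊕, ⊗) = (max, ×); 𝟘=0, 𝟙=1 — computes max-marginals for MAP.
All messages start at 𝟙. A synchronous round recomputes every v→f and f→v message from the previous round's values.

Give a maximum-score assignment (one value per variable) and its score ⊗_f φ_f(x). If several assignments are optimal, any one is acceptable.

assignment: (N=0, P=2, H=2, M=3); score = 870912

init: all messages = 𝟙 over 4 values
r1 m[φ0→N] = [9, 9, 8, 9]
r1 m[φ0→H] = [9, 9, 9, 9]
r1 m[φ0→M] = [9, 9, 9, 9]
r1 m[φ1→P] = [8, 9, 9, 7]
r1 m[φ1→H] = [8, 9, 9, 7]
r1 m[φ2→P] = [1, 4, 7, 4]
r1 m[φ3→M] = [8, 7, 3, 3]
r1 m[φ4→M] = [2, 4, 5, 8]
r1 m[φ5→H] = [1, 9, 8, 9]
r1 m[φ6→H] = [3, 3, 8, 4]
r1 m[N→φ0] = [1, 1, 1, 1]
r1 m[P→φ1] = [1, 1, 1, 1]
r1 m[P→φ2] = [1, 1, 1, 1]
r1 m[H→φ0] = [1, 1, 1, 1]
r1 m[H→φ1] = [1, 1, 1, 1]
r1 m[H→φ5] = [1, 1, 1, 1]
r1 m[H→φ6] = [1, 1, 1, 1]
r1 m[M→φ0] = [1, 1, 1, 1]
r1 m[M→φ3] = [1, 1, 1, 1]
r1 m[M→φ4] = [1, 1, 1, 1]
r2 m[φ0→N] = [9, 9, 8, 9]
r2 m[φ0→H] = [9, 9, 9, 9]
r2 m[φ0→M] = [9, 9, 9, 9]
r2 m[φ1→P] = [8, 9, 9, 7]
r2 m[φ1→H] = [8, 9, 9, 7]
r2 m[φ2→P] = [1, 4, 7, 4]
r2 m[φ3→M] = [8, 7, 3, 3]
r2 m[φ4→M] = [2, 4, 5, 8]
r2 m[φ5→H] = [1, 9, 8, 9]
r2 m[φ6→H] = [3, 3, 8, 4]
r2 m[N→φ0] = [1, 1, 1, 1]
r2 m[P→φ1] = [1, 4, 7, 4]
r2 m[P→φ2] = [8, 9, 9, 7]
r2 m[H→φ0] = [24, 243, 576, 252]
r2 m[H→φ1] = [27, 243, 576, 324]
r2 m[H→φ5] = [216, 243, 648, 252]
r2 m[H→φ6] = [72, 729, 648, 567]
r2 m[M→φ0] = [16, 28, 15, 24]
r2 m[M→φ3] = [18, 36, 45, 72]
r2 m[M→φ4] = [72, 63, 27, 27]
r3 m[φ0→N] = [124416, 82944, 110592, 80640]
r3 m[φ0→H] = [252, 224, 216, 252]
r3 m[φ0→M] = [5184, 2880, 5184, 5184]
r3 m[φ1→P] = [2268, 2187, 5184, 3456]
r3 m[φ1→H] = [49, 36, 63, 28]
r3 m[φ2→P] = [1, 4, 7, 4]
r3 m[φ3→M] = [8, 7, 3, 3]
r3 m[φ4→M] = [2, 4, 5, 8]
r3 m[φ5→H] = [1, 9, 8, 9]
r3 m[φ6→H] = [3, 3, 8, 4]
r3 m[N→φ0] = [1, 1, 1, 1]
r3 m[P→φ1] = [1, 4, 7, 4]
r3 m[P→φ2] = [8, 9, 9, 7]
r3 m[H→φ0] = [24, 243, 576, 252]
r3 m[H→φ1] = [27, 243, 576, 324]
r3 m[H→φ5] = [216, 243, 648, 252]
r3 m[H→φ6] = [72, 729, 648, 567]
r3 m[M→φ0] = [16, 28, 15, 24]
r3 m[M→φ3] = [18, 36, 45, 72]
r3 m[M→φ4] = [72, 63, 27, 27]
r4 m[φ0→N] = [124416, 82944, 110592, 80640]
r4 m[φ0→H] = [252, 224, 216, 252]
r4 m[φ0→M] = [5184, 2880, 5184, 5184]
r4 m[φ1→P] = [2268, 2187, 5184, 3456]
r4 m[φ1→H] = [49, 36, 63, 28]
r4 m[φ2→P] = [1, 4, 7, 4]
r4 m[φ3→M] = [8, 7, 3, 3]
r4 m[φ4→M] = [2, 4, 5, 8]
r4 m[φ5→H] = [1, 9, 8, 9]
r4 m[φ6→H] = [3, 3, 8, 4]
r4 m[N→φ0] = [1, 1, 1, 1]
r4 m[P→φ1] = [1, 4, 7, 4]
r4 m[P→φ2] = [2268, 2187, 5184, 3456]
r4 m[H→φ0] = [147, 972, 4032, 1008]
r4 m[H→φ1] = [756, 6048, 13824, 9072]
r4 m[H→φ5] = [37044, 24192, 108864, 28224]
r4 m[H→φ6] = [12348, 72576, 108864, 63504]
r4 m[M→φ0] = [16, 28, 15, 24]
r4 m[M→φ3] = [10368, 11520, 25920, 41472]
r4 m[M→φ4] = [41472, 20160, 15552, 15552]
r5 m[φ0→N] = [870912, 580608, 774144, 564480]
r5 m[φ0→H] = [252, 224, 216, 252]
r5 m[φ0→M] = [36288, 20160, 36288, 36288]
r5 m[φ1→P] = [63504, 54432, 124416, 82944]
r5 m[φ1→H] = [49, 36, 63, 28]
r5 m[φ2→P] = [1, 4, 7, 4]
r5 m[φ3→M] = [8, 7, 3, 3]
r5 m[φ4→M] = [2, 4, 5, 8]
r5 m[φ5→H] = [1, 9, 8, 9]
r5 m[φ6→H] = [3, 3, 8, 4]
r5 m[N→φ0] = [1, 1, 1, 1]
r5 m[P→φ1] = [1, 4, 7, 4]
r5 m[P→φ2] = [2268, 2187, 5184, 3456]
r5 m[H→φ0] = [147, 972, 4032, 1008]
r5 m[H→φ1] = [756, 6048, 13824, 9072]
r5 m[H→φ5] = [37044, 24192, 108864, 28224]
r5 m[H→φ6] = [12348, 72576, 108864, 63504]
r5 m[M→φ0] = [16, 28, 15, 24]
r5 m[M→φ3] = [10368, 11520, 25920, 41472]
r5 m[M→φ4] = [41472, 20160, 15552, 15552]
r6 m[φ0→N] = [870912, 580608, 774144, 564480]
r6 m[φ0→H] = [252, 224, 216, 252]
r6 m[φ0→M] = [36288, 20160, 36288, 36288]
r6 m[φ1→P] = [63504, 54432, 124416, 82944]
r6 m[φ1→H] = [49, 36, 63, 28]
r6 m[φ2→P] = [1, 4, 7, 4]
r6 m[φ3→M] = [8, 7, 3, 3]
r6 m[φ4→M] = [2, 4, 5, 8]
r6 m[φ5→H] = [1, 9, 8, 9]
r6 m[φ6→H] = [3, 3, 8, 4]
r6 m[N→φ0] = [1, 1, 1, 1]
r6 m[P→φ1] = [1, 4, 7, 4]
r6 m[P→φ2] = [63504, 54432, 124416, 82944]
r6 m[H→φ0] = [147, 972, 4032, 1008]
r6 m[H→φ1] = [756, 6048, 13824, 9072]
r6 m[H→φ5] = [37044, 24192, 108864, 28224]
r6 m[H→φ6] = [12348, 72576, 108864, 63504]
r6 m[M→φ0] = [16, 28, 15, 24]
r6 m[M→φ3] = [72576, 80640, 181440, 290304]
r6 m[M→φ4] = [290304, 141120, 108864, 108864]
r7 m[φ0→N] = [870912, 580608, 774144, 564480]
r7 m[φ0→H] = [252, 224, 216, 252]
r7 m[φ0→M] = [36288, 20160, 36288, 36288]
r7 m[φ1→P] = [63504, 54432, 124416, 82944]
r7 m[φ1→H] = [49, 36, 63, 28]
r7 m[φ2→P] = [1, 4, 7, 4]
r7 m[φ3→M] = [8, 7, 3, 3]
r7 m[φ4→M] = [2, 4, 5, 8]
r7 m[φ5→H] = [1, 9, 8, 9]
r7 m[φ6→H] = [3, 3, 8, 4]
r7 m[N→φ0] = [1, 1, 1, 1]
r7 m[P→φ1] = [1, 4, 7, 4]
r7 m[P→φ2] = [63504, 54432, 124416, 82944]
r7 m[H→φ0] = [147, 972, 4032, 1008]
r7 m[H→φ1] = [756, 6048, 13824, 9072]
r7 m[H→φ5] = [37044, 24192, 108864, 28224]
r7 m[H→φ6] = [12348, 72576, 108864, 63504]
r7 m[M→φ0] = [16, 28, 15, 24]
r7 m[M→φ3] = [72576, 80640, 181440, 290304]
r7 m[M→φ4] = [290304, 141120, 108864, 108864]
fixed point reached at round 7
traceback from N: (N=0, P=2, H=2, M=3), score=870912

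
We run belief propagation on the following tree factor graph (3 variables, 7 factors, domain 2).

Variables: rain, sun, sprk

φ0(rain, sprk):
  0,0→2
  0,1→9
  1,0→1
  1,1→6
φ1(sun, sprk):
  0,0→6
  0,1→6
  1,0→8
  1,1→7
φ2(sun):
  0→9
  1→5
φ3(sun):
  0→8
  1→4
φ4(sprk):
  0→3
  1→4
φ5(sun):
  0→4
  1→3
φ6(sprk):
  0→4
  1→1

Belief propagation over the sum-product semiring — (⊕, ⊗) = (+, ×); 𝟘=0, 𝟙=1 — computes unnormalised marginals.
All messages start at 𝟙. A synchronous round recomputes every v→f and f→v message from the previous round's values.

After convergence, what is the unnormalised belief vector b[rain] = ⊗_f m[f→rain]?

b[rain] = [130320, 78048]

init: all messages = 𝟙 over 2 values
r1 m[φ0→rain] = [11, 7]
r1 m[φ0→sprk] = [3, 15]
r1 m[φ1→sun] = [12, 15]
r1 m[φ1→sprk] = [14, 13]
r1 m[φ2→sun] = [9, 5]
r1 m[φ3→sun] = [8, 4]
r1 m[φ4→sprk] = [3, 4]
r1 m[φ5→sun] = [4, 3]
r1 m[φ6→sprk] = [4, 1]
r1 m[rain→φ0] = [1, 1]
r1 m[sun→φ1] = [1, 1]
r1 m[sun→φ2] = [1, 1]
r1 m[sun→φ3] = [1, 1]
r1 m[sun→φ5] = [1, 1]
r1 m[sprk→φ0] = [1, 1]
r1 m[sprk→φ1] = [1, 1]
r1 m[sprk→φ4] = [1, 1]
r1 m[sprk→φ6] = [1, 1]
r2 m[φ0→rain] = [11, 7]
r2 m[φ0→sprk] = [3, 15]
r2 m[φ1→sun] = [12, 15]
r2 m[φ1→sprk] = [14, 13]
r2 m[φ2→sun] = [9, 5]
r2 m[φ3→sun] = [8, 4]
r2 m[φ4→sprk] = [3, 4]
r2 m[φ5→sun] = [4, 3]
r2 m[φ6→sprk] = [4, 1]
r2 m[rain→φ0] = [1, 1]
r2 m[sun→φ1] = [288, 60]
r2 m[sun→φ2] = [384, 180]
r2 m[sun→φ3] = [432, 225]
r2 m[sun→φ5] = [864, 300]
r2 m[sprk→φ0] = [168, 52]
r2 m[sprk→φ1] = [36, 60]
r2 m[sprk→φ4] = [168, 195]
r2 m[sprk→φ6] = [126, 780]
r3 m[φ0→rain] = [804, 480]
r3 m[φ0→sprk] = [3, 15]
r3 m[φ1→sun] = [576, 708]
r3 m[φ1→sprk] = [2208, 2148]
r3 m[φ2→sun] = [9, 5]
r3 m[φ3→sun] = [8, 4]
r3 m[φ4→sprk] = [3, 4]
r3 m[φ5→sun] = [4, 3]
r3 m[φ6→sprk] = [4, 1]
r3 m[rain→φ0] = [1, 1]
r3 m[sun→φ1] = [288, 60]
r3 m[sun→φ2] = [384, 180]
r3 m[sun→φ3] = [432, 225]
r3 m[sun→φ5] = [864, 300]
r3 m[sprk→φ0] = [168, 52]
r3 m[sprk→φ1] = [36, 60]
r3 m[sprk→φ4] = [168, 195]
r3 m[sprk→φ6] = [126, 780]
r4 m[φ0→rain] = [804, 480]
r4 m[φ0→sprk] = [3, 15]
r4 m[φ1→sun] = [576, 708]
r4 m[φ1→sprk] = [2208, 2148]
r4 m[φ2→sun] = [9, 5]
r4 m[φ3→sun] = [8, 4]
r4 m[φ4→sprk] = [3, 4]
r4 m[φ5→sun] = [4, 3]
r4 m[φ6→sprk] = [4, 1]
r4 m[rain→φ0] = [1, 1]
r4 m[sun→φ1] = [288, 60]
r4 m[sun→φ2] = [18432, 8496]
r4 m[sun→φ3] = [20736, 10620]
r4 m[sun→φ5] = [41472, 14160]
r4 m[sprk→φ0] = [26496, 8592]
r4 m[sprk→φ1] = [36, 60]
r4 m[sprk→φ4] = [26496, 32220]
r4 m[sprk→φ6] = [19872, 128880]
r5 m[φ0→rain] = [130320, 78048]
r5 m[φ0→sprk] = [3, 15]
r5 m[φ1→sun] = [576, 708]
r5 m[φ1→sprk] = [2208, 2148]
r5 m[φ2→sun] = [9, 5]
r5 m[φ3→sun] = [8, 4]
r5 m[φ4→sprk] = [3, 4]
r5 m[φ5→sun] = [4, 3]
r5 m[φ6→sprk] = [4, 1]
r5 m[rain→φ0] = [1, 1]
r5 m[sun→φ1] = [288, 60]
r5 m[sun→φ2] = [18432, 8496]
r5 m[sun→φ3] = [20736, 10620]
r5 m[sun→φ5] = [41472, 14160]
r5 m[sprk→φ0] = [26496, 8592]
r5 m[sprk→φ1] = [36, 60]
r5 m[sprk→φ4] = [26496, 32220]
r5 m[sprk→φ6] = [19872, 128880]
r6 m[φ0→rain] = [130320, 78048]
r6 m[φ0→sprk] = [3, 15]
r6 m[φ1→sun] = [576, 708]
r6 m[φ1→sprk] = [2208, 2148]
r6 m[φ2→sun] = [9, 5]
r6 m[φ3→sun] = [8, 4]
r6 m[φ4→sprk] = [3, 4]
r6 m[φ5→sun] = [4, 3]
r6 m[φ6→sprk] = [4, 1]
r6 m[rain→φ0] = [1, 1]
r6 m[sun→φ1] = [288, 60]
r6 m[sun→φ2] = [18432, 8496]
r6 m[sun→φ3] = [20736, 10620]
r6 m[sun→φ5] = [41472, 14160]
r6 m[sprk→φ0] = [26496, 8592]
r6 m[sprk→φ1] = [36, 60]
r6 m[sprk→φ4] = [26496, 32220]
r6 m[sprk→φ6] = [19872, 128880]
fixed point reached at round 6
b[rain] = ⊗ incoming = [130320, 78048]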